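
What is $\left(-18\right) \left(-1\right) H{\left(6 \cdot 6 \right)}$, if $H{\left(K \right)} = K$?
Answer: $648$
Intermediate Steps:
$\left(-18\right) \left(-1\right) H{\left(6 \cdot 6 \right)} = \left(-18\right) \left(-1\right) 6 \cdot 6 = 18 \cdot 36 = 648$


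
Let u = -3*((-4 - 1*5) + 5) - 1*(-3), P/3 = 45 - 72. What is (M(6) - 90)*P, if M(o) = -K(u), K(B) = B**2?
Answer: 25515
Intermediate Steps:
P = -81 (P = 3*(45 - 72) = 3*(-27) = -81)
u = 15 (u = -3*((-4 - 5) + 5) + 3 = -3*(-9 + 5) + 3 = -3*(-4) + 3 = 12 + 3 = 15)
M(o) = -225 (M(o) = -1*15**2 = -1*225 = -225)
(M(6) - 90)*P = (-225 - 90)*(-81) = -315*(-81) = 25515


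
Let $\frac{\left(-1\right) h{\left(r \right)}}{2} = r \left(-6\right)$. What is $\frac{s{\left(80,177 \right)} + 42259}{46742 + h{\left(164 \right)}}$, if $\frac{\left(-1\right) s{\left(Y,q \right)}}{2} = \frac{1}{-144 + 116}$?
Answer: $\frac{591627}{681940} \approx 0.86756$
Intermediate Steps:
$s{\left(Y,q \right)} = \frac{1}{14}$ ($s{\left(Y,q \right)} = - \frac{2}{-144 + 116} = - \frac{2}{-28} = \left(-2\right) \left(- \frac{1}{28}\right) = \frac{1}{14}$)
$h{\left(r \right)} = 12 r$ ($h{\left(r \right)} = - 2 r \left(-6\right) = - 2 \left(- 6 r\right) = 12 r$)
$\frac{s{\left(80,177 \right)} + 42259}{46742 + h{\left(164 \right)}} = \frac{\frac{1}{14} + 42259}{46742 + 12 \cdot 164} = \frac{591627}{14 \left(46742 + 1968\right)} = \frac{591627}{14 \cdot 48710} = \frac{591627}{14} \cdot \frac{1}{48710} = \frac{591627}{681940}$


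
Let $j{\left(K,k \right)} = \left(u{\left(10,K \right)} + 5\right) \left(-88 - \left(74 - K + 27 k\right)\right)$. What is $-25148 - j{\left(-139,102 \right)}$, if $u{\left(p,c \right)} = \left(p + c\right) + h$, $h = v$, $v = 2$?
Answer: $-397858$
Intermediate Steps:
$h = 2$
$u{\left(p,c \right)} = 2 + c + p$ ($u{\left(p,c \right)} = \left(p + c\right) + 2 = \left(c + p\right) + 2 = 2 + c + p$)
$j{\left(K,k \right)} = \left(17 + K\right) \left(-162 + K - 27 k\right)$ ($j{\left(K,k \right)} = \left(\left(2 + K + 10\right) + 5\right) \left(-88 - \left(74 - K + 27 k\right)\right) = \left(\left(12 + K\right) + 5\right) \left(-88 - \left(74 - K + 27 k\right)\right) = \left(17 + K\right) \left(-88 - \left(74 - K + 27 k\right)\right) = \left(17 + K\right) \left(-162 + K - 27 k\right)$)
$-25148 - j{\left(-139,102 \right)} = -25148 - \left(-2754 + \left(-139\right)^{2} - 46818 - -20155 - \left(-3753\right) 102\right) = -25148 - \left(-2754 + 19321 - 46818 + 20155 + 382806\right) = -25148 - 372710 = -397858$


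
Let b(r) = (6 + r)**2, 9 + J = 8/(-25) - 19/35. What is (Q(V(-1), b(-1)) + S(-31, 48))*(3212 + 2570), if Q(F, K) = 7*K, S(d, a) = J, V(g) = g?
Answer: 23870574/25 ≈ 9.5482e+5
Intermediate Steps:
J = -1726/175 (J = -9 + (8/(-25) - 19/35) = -9 + (8*(-1/25) - 19*1/35) = -9 + (-8/25 - 19/35) = -9 - 151/175 = -1726/175 ≈ -9.8629)
S(d, a) = -1726/175
(Q(V(-1), b(-1)) + S(-31, 48))*(3212 + 2570) = (7*(6 - 1)**2 - 1726/175)*(3212 + 2570) = (7*5**2 - 1726/175)*5782 = (7*25 - 1726/175)*5782 = (175 - 1726/175)*5782 = (28899/175)*5782 = 23870574/25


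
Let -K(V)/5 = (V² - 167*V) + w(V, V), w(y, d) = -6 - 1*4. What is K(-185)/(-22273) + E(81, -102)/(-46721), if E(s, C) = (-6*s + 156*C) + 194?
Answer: 15570933242/1040616833 ≈ 14.963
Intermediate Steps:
w(y, d) = -10 (w(y, d) = -6 - 4 = -10)
K(V) = 50 - 5*V² + 835*V (K(V) = -5*((V² - 167*V) - 10) = -5*(-10 + V² - 167*V) = 50 - 5*V² + 835*V)
E(s, C) = 194 - 6*s + 156*C
K(-185)/(-22273) + E(81, -102)/(-46721) = (50 - 5*(-185)² + 835*(-185))/(-22273) + (194 - 6*81 + 156*(-102))/(-46721) = (50 - 5*34225 - 154475)*(-1/22273) + (194 - 486 - 15912)*(-1/46721) = (50 - 171125 - 154475)*(-1/22273) - 16204*(-1/46721) = -325550*(-1/22273) + 16204/46721 = 325550/22273 + 16204/46721 = 15570933242/1040616833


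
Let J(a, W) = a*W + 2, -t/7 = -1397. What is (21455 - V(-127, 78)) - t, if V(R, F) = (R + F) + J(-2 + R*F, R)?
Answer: -1246593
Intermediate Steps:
t = 9779 (t = -7*(-1397) = 9779)
J(a, W) = 2 + W*a (J(a, W) = W*a + 2 = 2 + W*a)
V(R, F) = 2 + F + R + R*(-2 + F*R) (V(R, F) = (R + F) + (2 + R*(-2 + R*F)) = (F + R) + (2 + R*(-2 + F*R)) = 2 + F + R + R*(-2 + F*R))
(21455 - V(-127, 78)) - t = (21455 - (2 + 78 - 1*(-127) + 78*(-127)**2)) - 1*9779 = (21455 - (2 + 78 + 127 + 78*16129)) - 9779 = (21455 - (2 + 78 + 127 + 1258062)) - 9779 = (21455 - 1*1258269) - 9779 = (21455 - 1258269) - 9779 = -1236814 - 9779 = -1246593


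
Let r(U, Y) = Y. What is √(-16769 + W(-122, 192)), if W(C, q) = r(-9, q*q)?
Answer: √20095 ≈ 141.76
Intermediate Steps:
W(C, q) = q² (W(C, q) = q*q = q²)
√(-16769 + W(-122, 192)) = √(-16769 + 192²) = √(-16769 + 36864) = √20095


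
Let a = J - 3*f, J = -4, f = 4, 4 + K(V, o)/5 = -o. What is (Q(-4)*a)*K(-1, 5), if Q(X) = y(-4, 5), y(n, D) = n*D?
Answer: -14400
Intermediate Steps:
K(V, o) = -20 - 5*o (K(V, o) = -20 + 5*(-o) = -20 - 5*o)
y(n, D) = D*n
Q(X) = -20 (Q(X) = 5*(-4) = -20)
a = -16 (a = -4 - 3*4 = -4 - 12 = -16)
(Q(-4)*a)*K(-1, 5) = (-20*(-16))*(-20 - 5*5) = 320*(-20 - 25) = 320*(-45) = -14400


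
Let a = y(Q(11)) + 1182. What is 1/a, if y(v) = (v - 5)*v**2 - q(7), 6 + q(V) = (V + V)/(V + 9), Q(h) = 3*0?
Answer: 8/9497 ≈ 0.00084237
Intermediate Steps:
Q(h) = 0
q(V) = -6 + 2*V/(9 + V) (q(V) = -6 + (V + V)/(V + 9) = -6 + (2*V)/(9 + V) = -6 + 2*V/(9 + V))
y(v) = 41/8 + v**2*(-5 + v) (y(v) = (v - 5)*v**2 - 2*(-27 - 2*7)/(9 + 7) = (-5 + v)*v**2 - 2*(-27 - 14)/16 = v**2*(-5 + v) - 2*(-41)/16 = v**2*(-5 + v) - 1*(-41/8) = v**2*(-5 + v) + 41/8 = 41/8 + v**2*(-5 + v))
a = 9497/8 (a = (41/8 + 0**3 - 5*0**2) + 1182 = (41/8 + 0 - 5*0) + 1182 = (41/8 + 0 + 0) + 1182 = 41/8 + 1182 = 9497/8 ≈ 1187.1)
1/a = 1/(9497/8) = 8/9497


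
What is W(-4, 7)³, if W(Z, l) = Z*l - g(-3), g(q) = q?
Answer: -15625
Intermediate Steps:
W(Z, l) = 3 + Z*l (W(Z, l) = Z*l - 1*(-3) = Z*l + 3 = 3 + Z*l)
W(-4, 7)³ = (3 - 4*7)³ = (3 - 28)³ = (-25)³ = -15625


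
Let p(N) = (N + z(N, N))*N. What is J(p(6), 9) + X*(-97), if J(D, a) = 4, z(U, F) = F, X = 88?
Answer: -8532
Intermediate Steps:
p(N) = 2*N² (p(N) = (N + N)*N = (2*N)*N = 2*N²)
J(p(6), 9) + X*(-97) = 4 + 88*(-97) = 4 - 8536 = -8532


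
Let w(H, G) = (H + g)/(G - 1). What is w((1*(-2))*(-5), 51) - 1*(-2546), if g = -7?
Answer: 127303/50 ≈ 2546.1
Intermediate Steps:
w(H, G) = (-7 + H)/(-1 + G) (w(H, G) = (H - 7)/(G - 1) = (-7 + H)/(-1 + G))
w((1*(-2))*(-5), 51) - 1*(-2546) = (-7 + (1*(-2))*(-5))/(-1 + 51) - 1*(-2546) = (-7 - 2*(-5))/50 + 2546 = (-7 + 10)/50 + 2546 = (1/50)*3 + 2546 = 3/50 + 2546 = 127303/50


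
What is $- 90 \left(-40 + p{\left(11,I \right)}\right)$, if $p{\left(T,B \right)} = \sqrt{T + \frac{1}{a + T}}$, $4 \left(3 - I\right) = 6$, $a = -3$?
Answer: $3600 - \frac{45 \sqrt{178}}{2} \approx 3299.8$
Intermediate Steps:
$I = \frac{3}{2}$ ($I = 3 - \frac{3}{2} = \frac{3}{2} \approx 1.5$)
$p{\left(T,B \right)} = \sqrt{T + \frac{1}{-3 + T}}$
$- 90 \left(-40 + p{\left(11,I \right)}\right) = - 90 \left(-40 + \sqrt{\frac{1 + 11 \left(-3 + 11\right)}{-3 + 11}}\right) = - 90 \left(-40 + \sqrt{\frac{1 + 11 \cdot 8}{8}}\right) = - 90 \left(-40 + \sqrt{\frac{1 + 88}{8}}\right) = - 90 \left(-40 + \sqrt{\frac{1}{8} \cdot 89}\right) = - 90 \left(-40 + \sqrt{\frac{89}{8}}\right) = - 90 \left(-40 + \frac{\sqrt{178}}{4}\right) = 3600 - \frac{45 \sqrt{178}}{2}$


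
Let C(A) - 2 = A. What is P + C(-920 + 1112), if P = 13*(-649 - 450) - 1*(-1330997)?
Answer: 1316904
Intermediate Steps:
C(A) = 2 + A
P = 1316710 (P = 13*(-1099) + 1330997 = -14287 + 1330997 = 1316710)
P + C(-920 + 1112) = 1316710 + (2 + (-920 + 1112)) = 1316710 + (2 + 192) = 1316710 + 194 = 1316904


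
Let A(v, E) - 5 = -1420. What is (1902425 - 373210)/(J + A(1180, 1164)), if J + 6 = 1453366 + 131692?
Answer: 1529215/1583637 ≈ 0.96563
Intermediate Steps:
J = 1585052 (J = -6 + (1453366 + 131692) = -6 + 1585058 = 1585052)
A(v, E) = -1415 (A(v, E) = 5 - 1420 = -1415)
(1902425 - 373210)/(J + A(1180, 1164)) = (1902425 - 373210)/(1585052 - 1415) = 1529215/1583637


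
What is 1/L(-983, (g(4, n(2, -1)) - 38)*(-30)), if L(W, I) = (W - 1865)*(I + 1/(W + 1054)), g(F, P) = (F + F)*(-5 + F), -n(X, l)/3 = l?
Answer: -71/279049888 ≈ -2.5443e-7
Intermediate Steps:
n(X, l) = -3*l
g(F, P) = 2*F*(-5 + F) (g(F, P) = (2*F)*(-5 + F) = 2*F*(-5 + F))
L(W, I) = (-1865 + W)*(I + 1/(1054 + W))
1/L(-983, (g(4, n(2, -1)) - 38)*(-30)) = 1/((-1865 - 983 - 1965710*(2*4*(-5 + 4) - 38)*(-30) + ((2*4*(-5 + 4) - 38)*(-30))*(-983)**2 - 811*(2*4*(-5 + 4) - 38)*(-30)*(-983))/(1054 - 983)) = 1/((-1865 - 983 - 1965710*(2*4*(-1) - 38)*(-30) + ((2*4*(-1) - 38)*(-30))*966289 - 811*(2*4*(-1) - 38)*(-30)*(-983))/71) = 1/((-1865 - 983 - 1965710*(-8 - 38)*(-30) + ((-8 - 38)*(-30))*966289 - 811*(-8 - 38)*(-30)*(-983))/71) = 1/((-1865 - 983 - (-90422660)*(-30) - 46*(-30)*966289 - 811*(-46*(-30))*(-983))/71) = 1/((-1865 - 983 - 1965710*1380 + 1380*966289 - 811*1380*(-983))/71) = 1/((-1865 - 983 - 2712679800 + 1333478820 + 1100153940)/71) = 1/((1/71)*(-279049888)) = 1/(-279049888/71) = -71/279049888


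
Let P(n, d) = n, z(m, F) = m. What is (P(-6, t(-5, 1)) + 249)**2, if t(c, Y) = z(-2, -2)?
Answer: 59049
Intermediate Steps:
t(c, Y) = -2
(P(-6, t(-5, 1)) + 249)**2 = (-6 + 249)**2 = 243**2 = 59049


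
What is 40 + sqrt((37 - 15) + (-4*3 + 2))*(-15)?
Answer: 40 - 30*sqrt(3) ≈ -11.962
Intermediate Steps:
40 + sqrt((37 - 15) + (-4*3 + 2))*(-15) = 40 + sqrt(22 + (-12 + 2))*(-15) = 40 + sqrt(22 - 10)*(-15) = 40 + sqrt(12)*(-15) = 40 + (2*sqrt(3))*(-15) = 40 - 30*sqrt(3)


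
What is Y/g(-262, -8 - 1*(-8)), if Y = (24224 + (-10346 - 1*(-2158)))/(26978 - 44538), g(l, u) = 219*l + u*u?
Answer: 4009/251889420 ≈ 1.5916e-5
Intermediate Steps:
g(l, u) = u² + 219*l (g(l, u) = 219*l + u² = u² + 219*l)
Y = -4009/4390 (Y = (24224 + (-10346 + 2158))/(-17560) = (24224 - 8188)*(-1/17560) = 16036*(-1/17560) = -4009/4390 ≈ -0.91321)
Y/g(-262, -8 - 1*(-8)) = -4009/(4390*((-8 - 1*(-8))² + 219*(-262))) = -4009/(4390*((-8 + 8)² - 57378)) = -4009/(4390*(0² - 57378)) = -4009/(4390*(0 - 57378)) = -4009/4390/(-57378) = -4009/4390*(-1/57378) = 4009/251889420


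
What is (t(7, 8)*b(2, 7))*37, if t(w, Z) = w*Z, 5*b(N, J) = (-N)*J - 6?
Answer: -8288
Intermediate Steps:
b(N, J) = -6/5 - J*N/5 (b(N, J) = ((-N)*J - 6)/5 = (-J*N - 6)/5 = (-6 - J*N)/5 = -6/5 - J*N/5)
t(w, Z) = Z*w
(t(7, 8)*b(2, 7))*37 = ((8*7)*(-6/5 - 1/5*7*2))*37 = (56*(-6/5 - 14/5))*37 = (56*(-4))*37 = -224*37 = -8288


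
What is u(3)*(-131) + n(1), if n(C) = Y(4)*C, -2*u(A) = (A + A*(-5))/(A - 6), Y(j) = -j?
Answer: 258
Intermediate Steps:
u(A) = 2*A/(-6 + A) (u(A) = -(A + A*(-5))/(2*(A - 6)) = -(A - 5*A)/(2*(-6 + A)) = -(-4*A)/(2*(-6 + A)) = -(-2)*A/(-6 + A) = 2*A/(-6 + A))
n(C) = -4*C (n(C) = (-1*4)*C = -4*C)
u(3)*(-131) + n(1) = (2*3/(-6 + 3))*(-131) - 4*1 = (2*3/(-3))*(-131) - 4 = (2*3*(-⅓))*(-131) - 4 = -2*(-131) - 4 = 262 - 4 = 258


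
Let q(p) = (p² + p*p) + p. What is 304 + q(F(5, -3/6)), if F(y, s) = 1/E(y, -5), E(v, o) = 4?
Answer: 2435/8 ≈ 304.38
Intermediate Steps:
F(y, s) = ¼ (F(y, s) = 1/4 = ¼)
q(p) = p + 2*p² (q(p) = (p² + p²) + p = 2*p² + p = p + 2*p²)
304 + q(F(5, -3/6)) = 304 + (1 + 2*(¼))/4 = 304 + (1 + ½)/4 = 304 + (¼)*(3/2) = 304 + 3/8 = 2435/8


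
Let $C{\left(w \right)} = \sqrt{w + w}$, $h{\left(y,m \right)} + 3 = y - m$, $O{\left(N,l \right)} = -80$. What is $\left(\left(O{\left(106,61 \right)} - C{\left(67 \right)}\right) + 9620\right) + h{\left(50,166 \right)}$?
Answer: $9421 - \sqrt{134} \approx 9409.4$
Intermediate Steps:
$h{\left(y,m \right)} = -3 + y - m$ ($h{\left(y,m \right)} = -3 - \left(m - y\right) = -3 + y - m$)
$C{\left(w \right)} = \sqrt{2} \sqrt{w}$ ($C{\left(w \right)} = \sqrt{2 w} = \sqrt{2} \sqrt{w}$)
$\left(\left(O{\left(106,61 \right)} - C{\left(67 \right)}\right) + 9620\right) + h{\left(50,166 \right)} = \left(\left(-80 - \sqrt{2} \sqrt{67}\right) + 9620\right) - 119 = \left(\left(-80 - \sqrt{134}\right) + 9620\right) - 119 = \left(9540 - \sqrt{134}\right) - 119 = 9421 - \sqrt{134}$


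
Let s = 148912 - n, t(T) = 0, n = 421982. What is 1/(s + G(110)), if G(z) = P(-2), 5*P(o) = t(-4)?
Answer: -1/273070 ≈ -3.6621e-6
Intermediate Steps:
P(o) = 0 (P(o) = (⅕)*0 = 0)
s = -273070 (s = 148912 - 1*421982 = 148912 - 421982 = -273070)
G(z) = 0
1/(s + G(110)) = 1/(-273070 + 0) = 1/(-273070) = -1/273070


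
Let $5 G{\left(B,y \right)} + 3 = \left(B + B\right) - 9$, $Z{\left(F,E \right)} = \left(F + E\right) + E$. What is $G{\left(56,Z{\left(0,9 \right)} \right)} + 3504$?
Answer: $3524$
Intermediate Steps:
$Z{\left(F,E \right)} = F + 2 E$ ($Z{\left(F,E \right)} = \left(E + F\right) + E = F + 2 E$)
$G{\left(B,y \right)} = - \frac{12}{5} + \frac{2 B}{5}$ ($G{\left(B,y \right)} = - \frac{3}{5} + \frac{\left(B + B\right) - 9}{5} = - \frac{3}{5} + \frac{2 B - 9}{5} = - \frac{3}{5} + \frac{-9 + 2 B}{5} = - \frac{3}{5} + \left(- \frac{9}{5} + \frac{2 B}{5}\right) = - \frac{12}{5} + \frac{2 B}{5}$)
$G{\left(56,Z{\left(0,9 \right)} \right)} + 3504 = \left(- \frac{12}{5} + \frac{2}{5} \cdot 56\right) + 3504 = \left(- \frac{12}{5} + \frac{112}{5}\right) + 3504 = 20 + 3504 = 3524$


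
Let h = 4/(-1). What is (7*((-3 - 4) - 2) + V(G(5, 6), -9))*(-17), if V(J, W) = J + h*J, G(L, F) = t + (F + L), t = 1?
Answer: 1683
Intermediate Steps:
G(L, F) = 1 + F + L (G(L, F) = 1 + (F + L) = 1 + F + L)
h = -4 (h = 4*(-1) = -4)
V(J, W) = -3*J (V(J, W) = J - 4*J = -3*J)
(7*((-3 - 4) - 2) + V(G(5, 6), -9))*(-17) = (7*((-3 - 4) - 2) - 3*(1 + 6 + 5))*(-17) = (7*(-7 - 2) - 3*12)*(-17) = (7*(-9) - 36)*(-17) = (-63 - 36)*(-17) = -99*(-17) = 1683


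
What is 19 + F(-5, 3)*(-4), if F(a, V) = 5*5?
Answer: -81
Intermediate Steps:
F(a, V) = 25
19 + F(-5, 3)*(-4) = 19 + 25*(-4) = 19 - 100 = -81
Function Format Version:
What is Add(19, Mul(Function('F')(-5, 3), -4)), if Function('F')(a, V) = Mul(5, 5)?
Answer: -81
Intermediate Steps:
Function('F')(a, V) = 25
Add(19, Mul(Function('F')(-5, 3), -4)) = Add(19, Mul(25, -4)) = Add(19, -100) = -81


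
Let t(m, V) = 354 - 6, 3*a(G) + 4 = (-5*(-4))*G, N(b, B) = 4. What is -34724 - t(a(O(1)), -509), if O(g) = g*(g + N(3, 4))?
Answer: -35072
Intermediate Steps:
O(g) = g*(4 + g) (O(g) = g*(g + 4) = g*(4 + g))
a(G) = -4/3 + 20*G/3 (a(G) = -4/3 + ((-5*(-4))*G)/3 = -4/3 + (20*G)/3 = -4/3 + 20*G/3)
t(m, V) = 348
-34724 - t(a(O(1)), -509) = -34724 - 1*348 = -34724 - 348 = -35072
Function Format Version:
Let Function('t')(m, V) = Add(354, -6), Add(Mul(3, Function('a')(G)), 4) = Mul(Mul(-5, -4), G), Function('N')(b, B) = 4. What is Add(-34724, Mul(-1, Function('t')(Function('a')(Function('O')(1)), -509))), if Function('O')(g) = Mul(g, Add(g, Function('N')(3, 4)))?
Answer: -35072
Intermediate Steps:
Function('O')(g) = Mul(g, Add(4, g)) (Function('O')(g) = Mul(g, Add(g, 4)) = Mul(g, Add(4, g)))
Function('a')(G) = Add(Rational(-4, 3), Mul(Rational(20, 3), G)) (Function('a')(G) = Add(Rational(-4, 3), Mul(Rational(1, 3), Mul(Mul(-5, -4), G))) = Add(Rational(-4, 3), Mul(Rational(1, 3), Mul(20, G))) = Add(Rational(-4, 3), Mul(Rational(20, 3), G)))
Function('t')(m, V) = 348
Add(-34724, Mul(-1, Function('t')(Function('a')(Function('O')(1)), -509))) = Add(-34724, Mul(-1, 348)) = Add(-34724, -348) = -35072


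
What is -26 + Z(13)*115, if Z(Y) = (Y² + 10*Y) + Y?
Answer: 35854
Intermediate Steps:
Z(Y) = Y² + 11*Y
-26 + Z(13)*115 = -26 + (13*(11 + 13))*115 = -26 + (13*24)*115 = -26 + 312*115 = -26 + 35880 = 35854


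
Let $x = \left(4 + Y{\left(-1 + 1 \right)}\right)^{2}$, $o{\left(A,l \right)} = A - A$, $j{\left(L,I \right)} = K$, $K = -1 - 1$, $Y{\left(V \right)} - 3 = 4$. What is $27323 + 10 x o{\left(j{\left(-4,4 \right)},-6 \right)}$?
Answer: $27323$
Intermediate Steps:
$Y{\left(V \right)} = 7$ ($Y{\left(V \right)} = 3 + 4 = 7$)
$K = -2$ ($K = -1 - 1 = -2$)
$j{\left(L,I \right)} = -2$
$o{\left(A,l \right)} = 0$
$x = 121$ ($x = \left(4 + 7\right)^{2} = 11^{2} = 121$)
$27323 + 10 x o{\left(j{\left(-4,4 \right)},-6 \right)} = 27323 + 10 \cdot 121 \cdot 0 = 27323 + 1210 \cdot 0 = 27323 + 0 = 27323$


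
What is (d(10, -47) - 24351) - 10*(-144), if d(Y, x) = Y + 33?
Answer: -22868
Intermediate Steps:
d(Y, x) = 33 + Y
(d(10, -47) - 24351) - 10*(-144) = ((33 + 10) - 24351) - 10*(-144) = (43 - 24351) + 1440 = -24308 + 1440 = -22868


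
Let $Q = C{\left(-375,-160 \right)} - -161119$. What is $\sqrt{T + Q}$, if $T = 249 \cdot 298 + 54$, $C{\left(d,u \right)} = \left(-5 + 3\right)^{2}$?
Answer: $\sqrt{235379} \approx 485.16$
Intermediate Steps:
$C{\left(d,u \right)} = 4$ ($C{\left(d,u \right)} = \left(-2\right)^{2} = 4$)
$T = 74256$ ($T = 74202 + 54 = 74256$)
$Q = 161123$ ($Q = 4 - -161119 = 4 + 161119 = 161123$)
$\sqrt{T + Q} = \sqrt{74256 + 161123} = \sqrt{235379}$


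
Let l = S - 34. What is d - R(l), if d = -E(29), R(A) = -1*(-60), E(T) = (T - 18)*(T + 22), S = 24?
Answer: -621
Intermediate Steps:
E(T) = (-18 + T)*(22 + T)
l = -10 (l = 24 - 34 = -10)
R(A) = 60
d = -561 (d = -(-396 + 29² + 4*29) = -(-396 + 841 + 116) = -1*561 = -561)
d - R(l) = -561 - 1*60 = -561 - 60 = -621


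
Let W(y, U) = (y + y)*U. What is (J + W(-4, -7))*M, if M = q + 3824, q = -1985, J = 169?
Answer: 413775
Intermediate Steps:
W(y, U) = 2*U*y (W(y, U) = (2*y)*U = 2*U*y)
M = 1839 (M = -1985 + 3824 = 1839)
(J + W(-4, -7))*M = (169 + 2*(-7)*(-4))*1839 = (169 + 56)*1839 = 225*1839 = 413775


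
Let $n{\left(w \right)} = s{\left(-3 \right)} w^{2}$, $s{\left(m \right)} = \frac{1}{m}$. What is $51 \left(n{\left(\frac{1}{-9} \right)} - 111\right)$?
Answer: $- \frac{458558}{81} \approx -5661.2$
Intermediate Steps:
$n{\left(w \right)} = - \frac{w^{2}}{3}$ ($n{\left(w \right)} = \frac{w^{2}}{-3} = - \frac{w^{2}}{3}$)
$51 \left(n{\left(\frac{1}{-9} \right)} - 111\right) = 51 \left(- \frac{\left(\frac{1}{-9}\right)^{2}}{3} - 111\right) = 51 \left(- \frac{\left(- \frac{1}{9}\right)^{2}}{3} - 111\right) = 51 \left(\left(- \frac{1}{3}\right) \frac{1}{81} - 111\right) = 51 \left(- \frac{1}{243} - 111\right) = 51 \left(- \frac{26974}{243}\right) = - \frac{458558}{81}$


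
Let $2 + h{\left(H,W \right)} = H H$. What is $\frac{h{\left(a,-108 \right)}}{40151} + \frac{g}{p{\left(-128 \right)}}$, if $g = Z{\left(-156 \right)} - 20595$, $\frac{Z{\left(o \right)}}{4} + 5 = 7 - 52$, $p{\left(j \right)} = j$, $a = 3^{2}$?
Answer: $\frac{834950157}{5139328} \approx 162.46$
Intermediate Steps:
$a = 9$
$h{\left(H,W \right)} = -2 + H^{2}$ ($h{\left(H,W \right)} = -2 + H H = -2 + H^{2}$)
$Z{\left(o \right)} = -200$ ($Z{\left(o \right)} = -20 + 4 \left(7 - 52\right) = -20 + 4 \left(-45\right) = -20 - 180 = -200$)
$g = -20795$ ($g = -200 - 20595 = -20795$)
$\frac{h{\left(a,-108 \right)}}{40151} + \frac{g}{p{\left(-128 \right)}} = \frac{-2 + 9^{2}}{40151} - \frac{20795}{-128} = \left(-2 + 81\right) \frac{1}{40151} - - \frac{20795}{128} = 79 \cdot \frac{1}{40151} + \frac{20795}{128} = \frac{79}{40151} + \frac{20795}{128} = \frac{834950157}{5139328}$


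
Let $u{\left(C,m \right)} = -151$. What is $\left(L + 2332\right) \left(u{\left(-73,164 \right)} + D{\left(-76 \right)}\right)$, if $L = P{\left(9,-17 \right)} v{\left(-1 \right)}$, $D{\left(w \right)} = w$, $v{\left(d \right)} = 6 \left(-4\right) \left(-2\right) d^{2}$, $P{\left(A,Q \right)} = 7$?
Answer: $-605636$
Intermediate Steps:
$v{\left(d \right)} = 48 d^{2}$ ($v{\left(d \right)} = \left(-24\right) \left(-2\right) d^{2} = 48 d^{2}$)
$L = 336$ ($L = 7 \cdot 48 \left(-1\right)^{2} = 7 \cdot 48 \cdot 1 = 7 \cdot 48 = 336$)
$\left(L + 2332\right) \left(u{\left(-73,164 \right)} + D{\left(-76 \right)}\right) = \left(336 + 2332\right) \left(-151 - 76\right) = 2668 \left(-227\right) = -605636$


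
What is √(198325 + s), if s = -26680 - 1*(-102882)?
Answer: 3*√30503 ≈ 523.95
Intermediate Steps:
s = 76202 (s = -26680 + 102882 = 76202)
√(198325 + s) = √(198325 + 76202) = √274527 = 3*√30503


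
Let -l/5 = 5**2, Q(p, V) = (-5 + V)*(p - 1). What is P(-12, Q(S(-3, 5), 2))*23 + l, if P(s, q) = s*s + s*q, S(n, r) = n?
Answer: -125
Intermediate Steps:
Q(p, V) = (-1 + p)*(-5 + V) (Q(p, V) = (-5 + V)*(-1 + p) = (-1 + p)*(-5 + V))
l = -125 (l = -5*5**2 = -5*25 = -125)
P(s, q) = s**2 + q*s
P(-12, Q(S(-3, 5), 2))*23 + l = -12*((5 - 1*2 - 5*(-3) + 2*(-3)) - 12)*23 - 125 = -12*((5 - 2 + 15 - 6) - 12)*23 - 125 = -12*(12 - 12)*23 - 125 = -12*0*23 - 125 = 0*23 - 125 = 0 - 125 = -125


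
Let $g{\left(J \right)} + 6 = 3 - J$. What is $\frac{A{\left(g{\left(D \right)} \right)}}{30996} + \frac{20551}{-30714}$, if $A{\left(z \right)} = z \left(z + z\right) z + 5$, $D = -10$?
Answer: $- \frac{102629237}{158668524} \approx -0.64682$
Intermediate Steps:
$g{\left(J \right)} = -3 - J$ ($g{\left(J \right)} = -6 - \left(-3 + J\right) = -3 - J$)
$A{\left(z \right)} = 5 + 2 z^{3}$ ($A{\left(z \right)} = z 2 z z + 5 = 2 z^{2} z + 5 = 2 z^{3} + 5 = 5 + 2 z^{3}$)
$\frac{A{\left(g{\left(D \right)} \right)}}{30996} + \frac{20551}{-30714} = \frac{5 + 2 \left(-3 - -10\right)^{3}}{30996} + \frac{20551}{-30714} = \left(5 + 2 \left(-3 + 10\right)^{3}\right) \frac{1}{30996} + 20551 \left(- \frac{1}{30714}\right) = \left(5 + 2 \cdot 7^{3}\right) \frac{1}{30996} - \frac{20551}{30714} = \left(5 + 2 \cdot 343\right) \frac{1}{30996} - \frac{20551}{30714} = \left(5 + 686\right) \frac{1}{30996} - \frac{20551}{30714} = 691 \cdot \frac{1}{30996} - \frac{20551}{30714} = \frac{691}{30996} - \frac{20551}{30714} = - \frac{102629237}{158668524}$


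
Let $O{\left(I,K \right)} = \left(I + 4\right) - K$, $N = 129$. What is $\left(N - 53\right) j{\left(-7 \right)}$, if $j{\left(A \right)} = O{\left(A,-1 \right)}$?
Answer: $-152$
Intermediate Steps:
$O{\left(I,K \right)} = 4 + I - K$ ($O{\left(I,K \right)} = \left(4 + I\right) - K = 4 + I - K$)
$j{\left(A \right)} = 5 + A$ ($j{\left(A \right)} = 4 + A - -1 = 4 + A + 1 = 5 + A$)
$\left(N - 53\right) j{\left(-7 \right)} = \left(129 - 53\right) \left(5 - 7\right) = 76 \left(-2\right) = -152$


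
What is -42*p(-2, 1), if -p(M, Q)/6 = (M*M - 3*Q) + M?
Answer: -252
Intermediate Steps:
p(M, Q) = -6*M - 6*M² + 18*Q (p(M, Q) = -6*((M*M - 3*Q) + M) = -6*((M² - 3*Q) + M) = -6*(M + M² - 3*Q) = -6*M - 6*M² + 18*Q)
-42*p(-2, 1) = -42*(-6*(-2) - 6*(-2)² + 18*1) = -42*(12 - 6*4 + 18) = -42*(12 - 24 + 18) = -42*6 = -252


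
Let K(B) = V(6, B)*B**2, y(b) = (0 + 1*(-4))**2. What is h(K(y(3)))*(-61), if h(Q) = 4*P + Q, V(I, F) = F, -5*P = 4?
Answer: -1248304/5 ≈ -2.4966e+5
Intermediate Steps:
P = -4/5 (P = -1/5*4 = -4/5 ≈ -0.80000)
y(b) = 16 (y(b) = (0 - 4)**2 = (-4)**2 = 16)
K(B) = B**3 (K(B) = B*B**2 = B**3)
h(Q) = -16/5 + Q (h(Q) = 4*(-4/5) + Q = -16/5 + Q)
h(K(y(3)))*(-61) = (-16/5 + 16**3)*(-61) = (-16/5 + 4096)*(-61) = (20464/5)*(-61) = -1248304/5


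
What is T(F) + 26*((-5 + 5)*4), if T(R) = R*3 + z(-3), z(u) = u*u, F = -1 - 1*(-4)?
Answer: 18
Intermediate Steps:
F = 3 (F = -1 + 4 = 3)
z(u) = u²
T(R) = 9 + 3*R (T(R) = R*3 + (-3)² = 3*R + 9 = 9 + 3*R)
T(F) + 26*((-5 + 5)*4) = (9 + 3*3) + 26*((-5 + 5)*4) = (9 + 9) + 26*(0*4) = 18 + 26*0 = 18 + 0 = 18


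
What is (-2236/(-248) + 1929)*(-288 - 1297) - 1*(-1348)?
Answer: -190365269/62 ≈ -3.0704e+6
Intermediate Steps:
(-2236/(-248) + 1929)*(-288 - 1297) - 1*(-1348) = (-2236*(-1/248) + 1929)*(-1585) + 1348 = (559/62 + 1929)*(-1585) + 1348 = (120157/62)*(-1585) + 1348 = -190448845/62 + 1348 = -190365269/62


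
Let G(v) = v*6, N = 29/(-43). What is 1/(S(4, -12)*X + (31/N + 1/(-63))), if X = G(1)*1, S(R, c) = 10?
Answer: 1827/25612 ≈ 0.071334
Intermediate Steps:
N = -29/43 (N = 29*(-1/43) = -29/43 ≈ -0.67442)
G(v) = 6*v
X = 6 (X = (6*1)*1 = 6*1 = 6)
1/(S(4, -12)*X + (31/N + 1/(-63))) = 1/(10*6 + (31/(-29/43) + 1/(-63))) = 1/(60 + (31*(-43/29) - 1/63)) = 1/(60 + (-1333/29 - 1/63)) = 1/(60 - 84008/1827) = 1/(25612/1827) = 1827/25612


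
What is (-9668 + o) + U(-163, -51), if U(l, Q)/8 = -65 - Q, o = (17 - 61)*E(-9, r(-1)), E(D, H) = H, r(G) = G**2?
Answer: -9824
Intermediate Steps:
o = -44 (o = (17 - 61)*(-1)**2 = -44*1 = -44)
U(l, Q) = -520 - 8*Q (U(l, Q) = 8*(-65 - Q) = -520 - 8*Q)
(-9668 + o) + U(-163, -51) = (-9668 - 44) + (-520 - 8*(-51)) = -9712 + (-520 + 408) = -9712 - 112 = -9824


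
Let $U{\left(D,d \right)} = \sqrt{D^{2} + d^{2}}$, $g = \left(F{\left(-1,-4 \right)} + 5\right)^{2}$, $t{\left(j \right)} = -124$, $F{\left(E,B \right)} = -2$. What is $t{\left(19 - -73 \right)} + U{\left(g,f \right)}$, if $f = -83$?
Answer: $-124 + \sqrt{6970} \approx -40.513$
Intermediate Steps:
$g = 9$ ($g = \left(-2 + 5\right)^{2} = 3^{2} = 9$)
$t{\left(19 - -73 \right)} + U{\left(g,f \right)} = -124 + \sqrt{9^{2} + \left(-83\right)^{2}} = -124 + \sqrt{81 + 6889} = -124 + \sqrt{6970}$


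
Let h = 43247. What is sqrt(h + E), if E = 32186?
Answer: sqrt(75433) ≈ 274.65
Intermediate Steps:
sqrt(h + E) = sqrt(43247 + 32186) = sqrt(75433)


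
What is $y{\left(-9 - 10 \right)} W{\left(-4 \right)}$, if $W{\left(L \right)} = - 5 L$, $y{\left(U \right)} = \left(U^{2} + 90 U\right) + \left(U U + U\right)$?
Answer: $-20140$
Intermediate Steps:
$y{\left(U \right)} = 2 U^{2} + 91 U$ ($y{\left(U \right)} = \left(U^{2} + 90 U\right) + \left(U^{2} + U\right) = \left(U^{2} + 90 U\right) + \left(U + U^{2}\right) = 2 U^{2} + 91 U$)
$y{\left(-9 - 10 \right)} W{\left(-4 \right)} = \left(-9 - 10\right) \left(91 + 2 \left(-9 - 10\right)\right) \left(\left(-5\right) \left(-4\right)\right) = - 19 \left(91 + 2 \left(-19\right)\right) 20 = - 19 \left(91 - 38\right) 20 = \left(-19\right) 53 \cdot 20 = \left(-1007\right) 20 = -20140$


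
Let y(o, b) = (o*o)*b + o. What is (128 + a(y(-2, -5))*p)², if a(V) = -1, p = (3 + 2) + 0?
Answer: 15129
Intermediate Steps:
y(o, b) = o + b*o² (y(o, b) = o²*b + o = b*o² + o = o + b*o²)
p = 5 (p = 5 + 0 = 5)
(128 + a(y(-2, -5))*p)² = (128 - 1*5)² = (128 - 5)² = 123² = 15129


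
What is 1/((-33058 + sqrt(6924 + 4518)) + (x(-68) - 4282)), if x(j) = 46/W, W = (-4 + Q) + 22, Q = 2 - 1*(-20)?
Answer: -14935540/557671310929 - 400*sqrt(11442)/557671310929 ≈ -2.6859e-5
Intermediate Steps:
Q = 22 (Q = 2 + 20 = 22)
W = 40 (W = (-4 + 22) + 22 = 18 + 22 = 40)
x(j) = 23/20 (x(j) = 46/40 = 46*(1/40) = 23/20)
1/((-33058 + sqrt(6924 + 4518)) + (x(-68) - 4282)) = 1/((-33058 + sqrt(6924 + 4518)) + (23/20 - 4282)) = 1/((-33058 + sqrt(11442)) - 85617/20) = 1/(-746777/20 + sqrt(11442))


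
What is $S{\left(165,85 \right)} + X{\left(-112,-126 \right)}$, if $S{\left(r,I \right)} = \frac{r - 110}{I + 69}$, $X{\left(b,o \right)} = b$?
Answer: $- \frac{1563}{14} \approx -111.64$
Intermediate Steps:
$S{\left(r,I \right)} = \frac{-110 + r}{69 + I}$
$S{\left(165,85 \right)} + X{\left(-112,-126 \right)} = \frac{-110 + 165}{69 + 85} - 112 = \frac{1}{154} \cdot 55 - 112 = \frac{5}{14} - 112 = - \frac{1563}{14}$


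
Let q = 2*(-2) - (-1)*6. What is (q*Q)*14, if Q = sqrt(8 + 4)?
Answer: 56*sqrt(3) ≈ 96.995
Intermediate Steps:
Q = 2*sqrt(3) (Q = sqrt(12) = 2*sqrt(3) ≈ 3.4641)
q = 2 (q = -4 - 1*(-6) = -4 + 6 = 2)
(q*Q)*14 = (2*(2*sqrt(3)))*14 = (4*sqrt(3))*14 = 56*sqrt(3)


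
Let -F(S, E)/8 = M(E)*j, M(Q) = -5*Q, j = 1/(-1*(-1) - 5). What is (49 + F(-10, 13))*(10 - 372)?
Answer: 29322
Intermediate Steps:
j = -¼ (j = 1/(1 - 5) = 1/(-4) = -¼ ≈ -0.25000)
F(S, E) = -10*E (F(S, E) = -8*(-5*E)*(-1)/4 = -10*E)
(49 + F(-10, 13))*(10 - 372) = (49 - 10*13)*(10 - 372) = (49 - 130)*(-362) = -81*(-362) = 29322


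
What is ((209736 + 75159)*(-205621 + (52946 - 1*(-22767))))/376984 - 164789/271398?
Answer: -627783750391316/6394543977 ≈ -98175.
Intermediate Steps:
((209736 + 75159)*(-205621 + (52946 - 1*(-22767))))/376984 - 164789/271398 = (284895*(-205621 + (52946 + 22767)))*(1/376984) - 164789*1/271398 = (284895*(-205621 + 75713))*(1/376984) - 164789/271398 = (284895*(-129908))*(1/376984) - 164789/271398 = -37010139660*1/376984 - 164789/271398 = -9252534915/94246 - 164789/271398 = -627783750391316/6394543977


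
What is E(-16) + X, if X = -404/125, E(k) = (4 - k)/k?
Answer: -2241/500 ≈ -4.4820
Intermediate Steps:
E(k) = (4 - k)/k
X = -404/125 (X = -404*1/125 = -404/125 ≈ -3.2320)
E(-16) + X = (4 - 1*(-16))/(-16) - 404/125 = -(4 + 16)/16 - 404/125 = -1/16*20 - 404/125 = -5/4 - 404/125 = -2241/500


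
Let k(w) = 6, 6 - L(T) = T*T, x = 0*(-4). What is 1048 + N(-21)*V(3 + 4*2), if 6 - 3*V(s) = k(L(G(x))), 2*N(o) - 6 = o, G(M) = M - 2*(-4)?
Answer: 1048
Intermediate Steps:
x = 0
G(M) = 8 + M (G(M) = M + 8 = 8 + M)
N(o) = 3 + o/2
L(T) = 6 - T**2 (L(T) = 6 - T*T = 6 - T**2)
V(s) = 0 (V(s) = 2 - 1/3*6 = 2 - 2 = 0)
1048 + N(-21)*V(3 + 4*2) = 1048 + (3 + (1/2)*(-21))*0 = 1048 + (3 - 21/2)*0 = 1048 - 15/2*0 = 1048 + 0 = 1048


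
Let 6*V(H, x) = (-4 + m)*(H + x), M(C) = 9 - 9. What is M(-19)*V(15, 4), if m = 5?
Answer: 0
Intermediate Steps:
M(C) = 0
V(H, x) = H/6 + x/6 (V(H, x) = ((-4 + 5)*(H + x))/6 = (1*(H + x))/6 = (H + x)/6 = H/6 + x/6)
M(-19)*V(15, 4) = 0*((⅙)*15 + (⅙)*4) = 0*(5/2 + ⅔) = 0*(19/6) = 0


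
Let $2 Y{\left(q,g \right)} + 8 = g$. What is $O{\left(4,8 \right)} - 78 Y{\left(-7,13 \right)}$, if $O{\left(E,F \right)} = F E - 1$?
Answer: $-164$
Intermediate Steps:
$O{\left(E,F \right)} = -1 + E F$ ($O{\left(E,F \right)} = E F - 1 = -1 + E F$)
$Y{\left(q,g \right)} = -4 + \frac{g}{2}$
$O{\left(4,8 \right)} - 78 Y{\left(-7,13 \right)} = \left(-1 + 4 \cdot 8\right) - 78 \left(-4 + \frac{1}{2} \cdot 13\right) = \left(-1 + 32\right) - 78 \left(-4 + \frac{13}{2}\right) = 31 - 195 = -164$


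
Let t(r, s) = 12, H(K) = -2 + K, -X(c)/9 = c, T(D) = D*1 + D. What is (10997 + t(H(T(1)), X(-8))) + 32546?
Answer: 43555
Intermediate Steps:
T(D) = 2*D (T(D) = D + D = 2*D)
X(c) = -9*c
(10997 + t(H(T(1)), X(-8))) + 32546 = (10997 + 12) + 32546 = 11009 + 32546 = 43555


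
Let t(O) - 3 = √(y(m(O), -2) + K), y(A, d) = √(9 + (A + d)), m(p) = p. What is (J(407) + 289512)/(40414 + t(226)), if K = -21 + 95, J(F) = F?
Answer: 289919/(40417 + √(74 + √233)) ≈ 7.1715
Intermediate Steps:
K = 74
y(A, d) = √(9 + A + d)
t(O) = 3 + √(74 + √(7 + O)) (t(O) = 3 + √(√(9 + O - 2) + 74) = 3 + √(√(7 + O) + 74) = 3 + √(74 + √(7 + O)))
(J(407) + 289512)/(40414 + t(226)) = (407 + 289512)/(40414 + (3 + √(74 + √(7 + 226)))) = 289919/(40414 + (3 + √(74 + √233))) = 289919/(40417 + √(74 + √233))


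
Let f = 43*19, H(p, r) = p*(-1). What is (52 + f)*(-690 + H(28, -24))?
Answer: -623942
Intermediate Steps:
H(p, r) = -p
f = 817
(52 + f)*(-690 + H(28, -24)) = (52 + 817)*(-690 - 1*28) = 869*(-690 - 28) = 869*(-718) = -623942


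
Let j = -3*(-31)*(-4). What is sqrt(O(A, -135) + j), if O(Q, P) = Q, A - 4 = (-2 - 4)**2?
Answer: 2*I*sqrt(83) ≈ 18.221*I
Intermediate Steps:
A = 40 (A = 4 + (-2 - 4)**2 = 4 + (-6)**2 = 4 + 36 = 40)
j = -372 (j = 93*(-4) = -372)
sqrt(O(A, -135) + j) = sqrt(40 - 372) = sqrt(-332) = 2*I*sqrt(83)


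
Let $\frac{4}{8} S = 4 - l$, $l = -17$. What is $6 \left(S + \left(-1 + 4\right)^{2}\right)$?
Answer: $306$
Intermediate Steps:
$S = 42$ ($S = 2 \left(4 - -17\right) = 2 \left(4 + 17\right) = 2 \cdot 21 = 42$)
$6 \left(S + \left(-1 + 4\right)^{2}\right) = 6 \left(42 + \left(-1 + 4\right)^{2}\right) = 6 \left(42 + 3^{2}\right) = 6 \left(42 + 9\right) = 6 \cdot 51 = 306$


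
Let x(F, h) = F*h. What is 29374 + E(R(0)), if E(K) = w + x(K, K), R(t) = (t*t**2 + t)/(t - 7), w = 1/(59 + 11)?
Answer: 2056181/70 ≈ 29374.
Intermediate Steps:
w = 1/70 ≈ 0.014286
R(t) = (t + t**3)/(-7 + t) (R(t) = (t**3 + t)/(-7 + t) = (t + t**3)/(-7 + t))
E(K) = 1/70 + K**2 (E(K) = 1/70 + K*K = 1/70 + K**2)
29374 + E(R(0)) = 29374 + (1/70 + ((0 + 0**3)/(-7 + 0))**2) = 29374 + (1/70 + ((0 + 0)/(-7))**2) = 29374 + (1/70 + (-1/7*0)**2) = 29374 + (1/70 + 0**2) = 29374 + (1/70 + 0) = 29374 + 1/70 = 2056181/70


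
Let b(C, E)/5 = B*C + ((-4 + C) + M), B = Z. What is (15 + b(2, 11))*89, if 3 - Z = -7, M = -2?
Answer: 8455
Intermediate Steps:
Z = 10 (Z = 3 - 1*(-7) = 3 + 7 = 10)
B = 10
b(C, E) = -30 + 55*C (b(C, E) = 5*(10*C + ((-4 + C) - 2)) = 5*(10*C + (-6 + C)) = 5*(-6 + 11*C) = -30 + 55*C)
(15 + b(2, 11))*89 = (15 + (-30 + 55*2))*89 = (15 + (-30 + 110))*89 = (15 + 80)*89 = 95*89 = 8455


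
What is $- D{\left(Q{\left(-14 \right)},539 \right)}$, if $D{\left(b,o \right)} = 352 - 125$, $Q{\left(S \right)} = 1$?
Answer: $-227$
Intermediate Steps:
$D{\left(b,o \right)} = 227$
$- D{\left(Q{\left(-14 \right)},539 \right)} = \left(-1\right) 227 = -227$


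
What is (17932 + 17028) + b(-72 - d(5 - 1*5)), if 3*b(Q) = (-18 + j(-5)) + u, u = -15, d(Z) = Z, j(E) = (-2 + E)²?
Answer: 104896/3 ≈ 34965.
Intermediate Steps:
b(Q) = 16/3 (b(Q) = ((-18 + (-2 - 5)²) - 15)/3 = ((-18 + (-7)²) - 15)/3 = ((-18 + 49) - 15)/3 = (31 - 15)/3 = (⅓)*16 = 16/3)
(17932 + 17028) + b(-72 - d(5 - 1*5)) = (17932 + 17028) + 16/3 = 34960 + 16/3 = 104896/3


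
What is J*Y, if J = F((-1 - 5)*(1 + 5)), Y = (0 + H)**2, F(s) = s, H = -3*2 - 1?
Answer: -1764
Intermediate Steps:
H = -7 (H = -6 - 1 = -7)
Y = 49 (Y = (0 - 7)**2 = (-7)**2 = 49)
J = -36 (J = (-1 - 5)*(1 + 5) = -6*6 = -36)
J*Y = -36*49 = -1764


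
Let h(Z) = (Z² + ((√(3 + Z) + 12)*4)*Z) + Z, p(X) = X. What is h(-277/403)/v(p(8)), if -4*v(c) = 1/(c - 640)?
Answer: -13633984320/162409 - 5602048*√93899/162409 ≈ -94518.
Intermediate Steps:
v(c) = -1/(4*(-640 + c)) (v(c) = -1/(4*(c - 640)) = -1/(4*(-640 + c)))
h(Z) = Z + Z² + Z*(48 + 4*√(3 + Z)) (h(Z) = (Z² + ((12 + √(3 + Z))*4)*Z) + Z = (Z² + (48 + 4*√(3 + Z))*Z) + Z = (Z² + Z*(48 + 4*√(3 + Z))) + Z = Z + Z² + Z*(48 + 4*√(3 + Z)))
h(-277/403)/v(p(8)) = ((-277/403)*(49 - 277/403 + 4*√(3 - 277/403)))/((-1/(-2560 + 4*8))) = ((-277*1/403)*(49 - 277*1/403 + 4*√(3 - 277*1/403)))/((-1/(-2560 + 32))) = (-277*(49 - 277/403 + 4*√(3 - 277/403))/403)/((-1/(-2528))) = (-277*(49 - 277/403 + 4*√(932/403))/403)/((-1*(-1/2528))) = (-277*(49 - 277/403 + 4*(2*√93899/403))/403)/(1/2528) = -277*(49 - 277/403 + 8*√93899/403)/403*2528 = -277*(19470/403 + 8*√93899/403)/403*2528 = (-5393190/162409 - 2216*√93899/162409)*2528 = -13633984320/162409 - 5602048*√93899/162409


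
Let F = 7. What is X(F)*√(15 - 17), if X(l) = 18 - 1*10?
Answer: 8*I*√2 ≈ 11.314*I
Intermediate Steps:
X(l) = 8 (X(l) = 18 - 10 = 8)
X(F)*√(15 - 17) = 8*√(15 - 17) = 8*√(-2) = 8*(I*√2) = 8*I*√2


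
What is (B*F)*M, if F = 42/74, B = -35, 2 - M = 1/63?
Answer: -4375/111 ≈ -39.414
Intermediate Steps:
M = 125/63 (M = 2 - 1/63 = 125/63 ≈ 1.9841)
F = 21/37 (F = 42*(1/74) = 21/37 ≈ 0.56757)
(B*F)*M = -35*21/37*(125/63) = -735/37*125/63 = -4375/111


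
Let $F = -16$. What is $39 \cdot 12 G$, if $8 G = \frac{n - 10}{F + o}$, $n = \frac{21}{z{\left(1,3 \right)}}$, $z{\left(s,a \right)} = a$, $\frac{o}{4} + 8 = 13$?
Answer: $- \frac{351}{8} \approx -43.875$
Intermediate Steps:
$o = 20$ ($o = -32 + 4 \cdot 13 = -32 + 52 = 20$)
$n = 7$ ($n = \frac{21}{3} = 21 \cdot \frac{1}{3} = 7$)
$G = - \frac{3}{32}$ ($G = \frac{\left(7 - 10\right) \frac{1}{-16 + 20}}{8} = \frac{\left(-3\right) \frac{1}{4}}{8} = \frac{1}{8} \left(- \frac{3}{4}\right) = - \frac{3}{32} \approx -0.09375$)
$39 \cdot 12 G = 39 \cdot 12 \left(- \frac{3}{32}\right) = 468 \left(- \frac{3}{32}\right) = - \frac{351}{8}$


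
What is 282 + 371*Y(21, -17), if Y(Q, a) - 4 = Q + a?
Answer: 3250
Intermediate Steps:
Y(Q, a) = 4 + Q + a (Y(Q, a) = 4 + (Q + a) = 4 + Q + a)
282 + 371*Y(21, -17) = 282 + 371*(4 + 21 - 17) = 282 + 371*8 = 282 + 2968 = 3250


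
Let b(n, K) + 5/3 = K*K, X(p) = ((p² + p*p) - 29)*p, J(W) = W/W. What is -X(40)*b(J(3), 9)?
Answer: -10062640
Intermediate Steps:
J(W) = 1
X(p) = p*(-29 + 2*p²) (X(p) = ((p² + p²) - 29)*p = (2*p² - 29)*p = (-29 + 2*p²)*p = p*(-29 + 2*p²))
b(n, K) = -5/3 + K² (b(n, K) = -5/3 + K*K = -5/3 + K²)
-X(40)*b(J(3), 9) = -40*(-29 + 2*40²)*(-5/3 + 9²) = -40*(-29 + 2*1600)*(-5/3 + 81) = -40*(-29 + 3200)*238/3 = -40*3171*238/3 = -126840*238/3 = -1*10062640 = -10062640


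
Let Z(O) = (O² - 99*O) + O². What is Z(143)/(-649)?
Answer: -2431/59 ≈ -41.203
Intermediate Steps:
Z(O) = -99*O + 2*O²
Z(143)/(-649) = (143*(-99 + 2*143))/(-649) = (143*(-99 + 286))*(-1/649) = (143*187)*(-1/649) = 26741*(-1/649) = -2431/59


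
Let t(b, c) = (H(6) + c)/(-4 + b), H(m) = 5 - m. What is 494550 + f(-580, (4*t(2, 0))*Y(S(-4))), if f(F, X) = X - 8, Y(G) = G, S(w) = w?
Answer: 494534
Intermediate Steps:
t(b, c) = (-1 + c)/(-4 + b) (t(b, c) = ((5 - 1*6) + c)/(-4 + b) = ((5 - 6) + c)/(-4 + b) = (-1 + c)/(-4 + b))
f(F, X) = -8 + X
494550 + f(-580, (4*t(2, 0))*Y(S(-4))) = 494550 + (-8 + (4*((-1 + 0)/(-4 + 2)))*(-4)) = 494550 + (-8 + (4*(-1/(-2)))*(-4)) = 494550 + (-8 + (4*(-1/2*(-1)))*(-4)) = 494550 + (-8 + (4*(1/2))*(-4)) = 494550 + (-8 + 2*(-4)) = 494550 + (-8 - 8) = 494550 - 16 = 494534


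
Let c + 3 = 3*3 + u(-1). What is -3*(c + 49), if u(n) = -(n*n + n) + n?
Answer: -162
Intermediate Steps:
u(n) = -n² (u(n) = -(n² + n) + n = -(n + n²) + n = (-n - n²) + n = -n²)
c = 5 (c = -3 + (3*3 - 1*(-1)²) = -3 + (9 - 1*1) = -3 + (9 - 1) = -3 + 8 = 5)
-3*(c + 49) = -3*(5 + 49) = -3*54 = -162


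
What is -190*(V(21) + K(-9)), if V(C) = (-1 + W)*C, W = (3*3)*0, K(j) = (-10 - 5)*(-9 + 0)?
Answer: -21660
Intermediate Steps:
K(j) = 135 (K(j) = -15*(-9) = 135)
W = 0 (W = 9*0 = 0)
V(C) = -C (V(C) = (-1 + 0)*C = -C)
-190*(V(21) + K(-9)) = -190*(-1*21 + 135) = -190*(-21 + 135) = -190*114 = -21660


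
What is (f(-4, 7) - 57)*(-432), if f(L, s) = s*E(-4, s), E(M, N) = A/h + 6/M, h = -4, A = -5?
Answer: 25380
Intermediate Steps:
E(M, N) = 5/4 + 6/M (E(M, N) = -5/(-4) + 6/M = -5*(-1/4) + 6/M = 5/4 + 6/M)
f(L, s) = -s/4 (f(L, s) = s*(5/4 + 6/(-4)) = s*(5/4 + 6*(-1/4)) = s*(5/4 - 3/2) = s*(-1/4) = -s/4)
(f(-4, 7) - 57)*(-432) = (-1/4*7 - 57)*(-432) = (-7/4 - 57)*(-432) = -235/4*(-432) = 25380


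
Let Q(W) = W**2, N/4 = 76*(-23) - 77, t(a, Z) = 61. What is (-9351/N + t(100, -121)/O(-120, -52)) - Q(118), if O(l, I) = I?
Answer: -660688681/47450 ≈ -13924.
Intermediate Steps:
N = -7300 (N = 4*(76*(-23) - 77) = 4*(-1748 - 77) = 4*(-1825) = -7300)
(-9351/N + t(100, -121)/O(-120, -52)) - Q(118) = (-9351/(-7300) + 61/(-52)) - 1*118**2 = (-9351*(-1/7300) + 61*(-1/52)) - 1*13924 = (9351/7300 - 61/52) - 13924 = 5119/47450 - 13924 = -660688681/47450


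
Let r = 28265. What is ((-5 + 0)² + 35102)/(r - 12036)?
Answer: 35127/16229 ≈ 2.1645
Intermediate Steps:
((-5 + 0)² + 35102)/(r - 12036) = ((-5 + 0)² + 35102)/(28265 - 12036) = ((-5)² + 35102)/16229 = (25 + 35102)*(1/16229) = 35127*(1/16229) = 35127/16229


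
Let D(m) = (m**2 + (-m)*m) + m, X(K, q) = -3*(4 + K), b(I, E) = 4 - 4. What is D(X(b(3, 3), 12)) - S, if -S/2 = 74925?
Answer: 149838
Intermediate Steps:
S = -149850 (S = -2*74925 = -149850)
b(I, E) = 0
X(K, q) = -12 - 3*K
D(m) = m (D(m) = (m**2 - m**2) + m = 0 + m = m)
D(X(b(3, 3), 12)) - S = (-12 - 3*0) - 1*(-149850) = (-12 + 0) + 149850 = -12 + 149850 = 149838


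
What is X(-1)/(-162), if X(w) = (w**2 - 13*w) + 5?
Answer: -19/162 ≈ -0.11728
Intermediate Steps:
X(w) = 5 + w**2 - 13*w
X(-1)/(-162) = (5 + (-1)**2 - 13*(-1))/(-162) = (5 + 1 + 13)*(-1/162) = 19*(-1/162) = -19/162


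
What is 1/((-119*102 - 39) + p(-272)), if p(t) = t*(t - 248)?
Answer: 1/129263 ≈ 7.7362e-6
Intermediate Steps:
p(t) = t*(-248 + t)
1/((-119*102 - 39) + p(-272)) = 1/((-119*102 - 39) - 272*(-248 - 272)) = 1/((-12138 - 39) - 272*(-520)) = 1/(-12177 + 141440) = 1/129263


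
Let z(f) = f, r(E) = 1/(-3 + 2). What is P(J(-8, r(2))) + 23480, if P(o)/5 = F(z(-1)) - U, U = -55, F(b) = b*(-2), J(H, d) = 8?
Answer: 23765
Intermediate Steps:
r(E) = -1 (r(E) = 1/(-1) = -1)
F(b) = -2*b
P(o) = 285 (P(o) = 5*(-2*(-1) - 1*(-55)) = 5*(2 + 55) = 5*57 = 285)
P(J(-8, r(2))) + 23480 = 285 + 23480 = 23765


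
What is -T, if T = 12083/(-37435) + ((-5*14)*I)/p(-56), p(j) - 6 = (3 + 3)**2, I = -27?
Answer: -1672492/37435 ≈ -44.677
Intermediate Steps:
p(j) = 42 (p(j) = 6 + (3 + 3)**2 = 6 + 6**2 = 6 + 36 = 42)
T = 1672492/37435 (T = 12083/(-37435) + (-5*14*(-27))/42 = 12083*(-1/37435) - 70*(-27)*(1/42) = -12083/37435 + 1890*(1/42) = -12083/37435 + 45 = 1672492/37435 ≈ 44.677)
-T = -1*1672492/37435 = -1672492/37435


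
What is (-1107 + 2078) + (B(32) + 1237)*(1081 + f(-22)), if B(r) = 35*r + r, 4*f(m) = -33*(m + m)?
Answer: 3450687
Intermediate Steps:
f(m) = -33*m/2 (f(m) = (-33*(m + m))/4 = (-66*m)/4 = -33*m/2)
B(r) = 36*r
(-1107 + 2078) + (B(32) + 1237)*(1081 + f(-22)) = (-1107 + 2078) + (36*32 + 1237)*(1081 - 33/2*(-22)) = 971 + (1152 + 1237)*(1081 + 363) = 971 + 2389*1444 = 971 + 3449716 = 3450687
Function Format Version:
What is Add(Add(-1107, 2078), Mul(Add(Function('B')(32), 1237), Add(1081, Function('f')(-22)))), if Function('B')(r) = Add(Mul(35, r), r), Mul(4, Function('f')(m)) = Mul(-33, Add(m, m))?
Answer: 3450687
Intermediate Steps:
Function('f')(m) = Mul(Rational(-33, 2), m) (Function('f')(m) = Mul(Rational(1, 4), Mul(-33, Add(m, m))) = Mul(Rational(1, 4), Mul(-33, Mul(2, m))) = Mul(Rational(1, 4), Mul(-66, m)) = Mul(Rational(-33, 2), m))
Function('B')(r) = Mul(36, r)
Add(Add(-1107, 2078), Mul(Add(Function('B')(32), 1237), Add(1081, Function('f')(-22)))) = Add(Add(-1107, 2078), Mul(Add(Mul(36, 32), 1237), Add(1081, Mul(Rational(-33, 2), -22)))) = Add(971, Mul(Add(1152, 1237), Add(1081, 363))) = Add(971, Mul(2389, 1444)) = Add(971, 3449716) = 3450687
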